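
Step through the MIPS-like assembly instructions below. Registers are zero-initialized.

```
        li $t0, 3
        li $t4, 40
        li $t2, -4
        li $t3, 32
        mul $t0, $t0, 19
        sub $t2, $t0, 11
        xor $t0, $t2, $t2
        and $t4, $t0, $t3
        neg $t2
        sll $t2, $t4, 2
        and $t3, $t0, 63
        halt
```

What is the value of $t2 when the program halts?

$t0=3
$t4=40
$t2=-4
$t3=32
$t0=3*19=57
$t2=57-11=46
$t0=46^46=0
$t4=0&32=0
$t2=-(46)=-46
$t2=0<<2=0
$t3=0&63=0
halt.

0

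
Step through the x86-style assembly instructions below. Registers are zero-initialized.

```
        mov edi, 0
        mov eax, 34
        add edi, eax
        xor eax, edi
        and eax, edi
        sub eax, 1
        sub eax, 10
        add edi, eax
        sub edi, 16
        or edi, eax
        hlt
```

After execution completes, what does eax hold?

-11

edi=0
eax=34
edi=0+34=34
eax=34^34=0
eax=0&34=0
eax=0-1=-1
eax=(-1)-10=-11
edi=34+(-11)=23
edi=23-16=7
edi=7|(-11)=-9
halt.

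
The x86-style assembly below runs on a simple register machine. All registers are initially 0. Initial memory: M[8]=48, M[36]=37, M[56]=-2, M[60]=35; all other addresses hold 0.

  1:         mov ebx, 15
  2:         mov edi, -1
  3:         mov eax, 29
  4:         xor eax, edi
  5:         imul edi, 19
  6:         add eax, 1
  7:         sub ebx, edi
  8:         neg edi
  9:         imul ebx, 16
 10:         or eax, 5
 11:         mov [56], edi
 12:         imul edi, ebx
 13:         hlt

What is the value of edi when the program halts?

10336

mov ebx, 15 → ebx=15
mov edi, -1 → edi=-1
mov eax, 29 → eax=29
xor eax, edi → eax=29^(-1)=-30
imul edi, 19 → edi=(-1)*19=-19
add eax, 1 → eax=(-30)+1=-29
sub ebx, edi → ebx=15-(-19)=34
neg edi → edi=-(-19)=19
imul ebx, 16 → ebx=34*16=544
or eax, 5 → eax=(-29)|5=-25
mov [56], edi → M[56]=19
imul edi, ebx → edi=19*544=10336
halt.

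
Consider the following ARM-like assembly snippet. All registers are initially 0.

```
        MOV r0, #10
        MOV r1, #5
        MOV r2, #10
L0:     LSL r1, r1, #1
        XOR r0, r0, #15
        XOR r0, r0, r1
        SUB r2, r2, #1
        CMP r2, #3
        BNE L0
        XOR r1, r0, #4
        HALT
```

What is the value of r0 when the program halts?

771

after MOV r0, #10: r0=10
after MOV r1, #5: r1=5
after MOV r2, #10: r2=10
after LSL r1, r1, #1: r1=5<<1=10
after XOR r0, r0, #15: r0=10^15=5
after XOR r0, r0, r1: r0=5^10=15
after SUB r2, r2, #1: r2=10-1=9
CMP r2, #3  (cmp 9,3)
BNE L0: taken
after LSL r1, r1, #1: r1=10<<1=20
after XOR r0, r0, #15: r0=15^15=0
after XOR r0, r0, r1: r0=0^20=20
after SUB r2, r2, #1: r2=9-1=8
CMP r2, #3  (cmp 8,3)
BNE L0: taken
after LSL r1, r1, #1: r1=20<<1=40
after XOR r0, r0, #15: r0=20^15=27
after XOR r0, r0, r1: r0=27^40=51
after SUB r2, r2, #1: r2=8-1=7
CMP r2, #3  (cmp 7,3)
BNE L0: taken
after LSL r1, r1, #1: r1=40<<1=80
after XOR r0, r0, #15: r0=51^15=60
after XOR r0, r0, r1: r0=60^80=108
after SUB r2, r2, #1: r2=7-1=6
CMP r2, #3  (cmp 6,3)
BNE L0: taken
after LSL r1, r1, #1: r1=80<<1=160
after XOR r0, r0, #15: r0=108^15=99
after XOR r0, r0, r1: r0=99^160=195
after SUB r2, r2, #1: r2=6-1=5
CMP r2, #3  (cmp 5,3)
BNE L0: taken
after LSL r1, r1, #1: r1=160<<1=320
after XOR r0, r0, #15: r0=195^15=204
after XOR r0, r0, r1: r0=204^320=396
after SUB r2, r2, #1: r2=5-1=4
CMP r2, #3  (cmp 4,3)
BNE L0: taken
after LSL r1, r1, #1: r1=320<<1=640
after XOR r0, r0, #15: r0=396^15=387
after XOR r0, r0, r1: r0=387^640=771
after SUB r2, r2, #1: r2=4-1=3
CMP r2, #3  (cmp 3,3)
BNE L0: not taken
after XOR r1, r0, #4: r1=771^4=775
halt.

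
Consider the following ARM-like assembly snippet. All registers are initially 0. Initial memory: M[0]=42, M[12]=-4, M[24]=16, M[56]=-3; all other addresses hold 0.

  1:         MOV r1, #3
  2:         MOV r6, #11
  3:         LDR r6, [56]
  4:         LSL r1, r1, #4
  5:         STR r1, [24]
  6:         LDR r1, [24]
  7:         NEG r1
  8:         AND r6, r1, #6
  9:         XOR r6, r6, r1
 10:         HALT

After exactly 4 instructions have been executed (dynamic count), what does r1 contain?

MOV r1, #3 → r1=3
MOV r6, #11 → r6=11
LDR r6, [56] → r6=M[56]=-3
LSL r1, r1, #4 → r1=3<<4=48
After step 4: r1 = 48.

48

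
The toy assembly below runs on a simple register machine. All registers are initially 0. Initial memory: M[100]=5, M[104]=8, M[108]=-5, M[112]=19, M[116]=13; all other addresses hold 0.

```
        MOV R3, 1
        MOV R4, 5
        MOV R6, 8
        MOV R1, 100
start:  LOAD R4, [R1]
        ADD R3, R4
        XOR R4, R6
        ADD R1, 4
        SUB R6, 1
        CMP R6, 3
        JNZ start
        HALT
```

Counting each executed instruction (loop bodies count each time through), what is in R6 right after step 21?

6

R3=1
R4=5
R6=8
R1=100
R4=M[100]=5
R3=1+5=6
R4=5^8=13
R1=100+4=104
R6=8-1=7
CMP R6, 3  (cmp 7,3)
JNZ start: taken
R4=M[104]=8
R3=6+8=14
R4=8^7=15
R1=104+4=108
R6=7-1=6
CMP R6, 3  (cmp 6,3)
JNZ start: taken
R4=M[108]=-5
R3=14+(-5)=9
R4=(-5)^6=-3
After step 21: R6 = 6.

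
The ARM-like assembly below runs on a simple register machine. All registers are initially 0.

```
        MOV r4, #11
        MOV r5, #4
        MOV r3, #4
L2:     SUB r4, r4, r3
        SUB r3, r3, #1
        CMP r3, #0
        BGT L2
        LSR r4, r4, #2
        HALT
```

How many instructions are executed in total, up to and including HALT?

after MOV r4, #11: r4=11
after MOV r5, #4: r5=4
after MOV r3, #4: r3=4
after SUB r4, r4, r3: r4=11-4=7
after SUB r3, r3, #1: r3=4-1=3
CMP r3, #0  (cmp 3,0)
BGT L2: taken
after SUB r4, r4, r3: r4=7-3=4
after SUB r3, r3, #1: r3=3-1=2
CMP r3, #0  (cmp 2,0)
BGT L2: taken
after SUB r4, r4, r3: r4=4-2=2
after SUB r3, r3, #1: r3=2-1=1
CMP r3, #0  (cmp 1,0)
BGT L2: taken
after SUB r4, r4, r3: r4=2-1=1
after SUB r3, r3, #1: r3=1-1=0
CMP r3, #0  (cmp 0,0)
BGT L2: not taken
after LSR r4, r4, #2: r4=1>>2=0
halt.
Total executed instructions: 21.

21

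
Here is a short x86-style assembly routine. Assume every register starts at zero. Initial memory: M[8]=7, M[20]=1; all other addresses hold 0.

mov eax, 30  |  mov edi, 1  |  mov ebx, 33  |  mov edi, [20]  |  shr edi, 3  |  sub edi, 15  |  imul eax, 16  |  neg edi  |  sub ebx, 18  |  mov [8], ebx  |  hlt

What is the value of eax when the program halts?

mov eax, 30 → eax=30
mov edi, 1 → edi=1
mov ebx, 33 → ebx=33
mov edi, [20] → edi=M[20]=1
shr edi, 3 → edi=1>>3=0
sub edi, 15 → edi=0-15=-15
imul eax, 16 → eax=30*16=480
neg edi → edi=-(-15)=15
sub ebx, 18 → ebx=33-18=15
mov [8], ebx → M[8]=15
halt.

480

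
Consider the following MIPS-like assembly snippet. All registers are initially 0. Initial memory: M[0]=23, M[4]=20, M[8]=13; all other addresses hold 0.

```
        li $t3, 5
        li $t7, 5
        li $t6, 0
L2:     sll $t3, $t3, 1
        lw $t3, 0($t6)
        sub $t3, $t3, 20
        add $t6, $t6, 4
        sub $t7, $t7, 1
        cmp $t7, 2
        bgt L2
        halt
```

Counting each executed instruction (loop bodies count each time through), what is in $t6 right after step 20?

li $t3, 5 → $t3=5
li $t7, 5 → $t7=5
li $t6, 0 → $t6=0
sll $t3, $t3, 1 → $t3=5<<1=10
lw $t3, 0($t6) → $t3=M[0]=23
sub $t3, $t3, 20 → $t3=23-20=3
add $t6, $t6, 4 → $t6=0+4=4
sub $t7, $t7, 1 → $t7=5-1=4
cmp $t7, 2  (cmp 4,2)
bgt L2: taken
sll $t3, $t3, 1 → $t3=3<<1=6
lw $t3, 0($t6) → $t3=M[4]=20
sub $t3, $t3, 20 → $t3=20-20=0
add $t6, $t6, 4 → $t6=4+4=8
sub $t7, $t7, 1 → $t7=4-1=3
cmp $t7, 2  (cmp 3,2)
bgt L2: taken
sll $t3, $t3, 1 → $t3=0<<1=0
lw $t3, 0($t6) → $t3=M[8]=13
sub $t3, $t3, 20 → $t3=13-20=-7
After step 20: $t6 = 8.

8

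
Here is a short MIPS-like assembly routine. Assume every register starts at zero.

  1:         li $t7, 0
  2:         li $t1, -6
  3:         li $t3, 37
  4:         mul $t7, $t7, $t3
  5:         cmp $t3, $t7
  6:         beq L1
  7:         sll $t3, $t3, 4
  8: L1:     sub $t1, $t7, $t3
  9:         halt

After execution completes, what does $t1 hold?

-592

after li $t7, 0: $t7=0
after li $t1, -6: $t1=-6
after li $t3, 37: $t3=37
after mul $t7, $t7, $t3: $t7=0*37=0
cmp $t3, $t7  (cmp 37,0)
beq L1: not taken
after sll $t3, $t3, 4: $t3=37<<4=592
after sub $t1, $t7, $t3: $t1=0-592=-592
halt.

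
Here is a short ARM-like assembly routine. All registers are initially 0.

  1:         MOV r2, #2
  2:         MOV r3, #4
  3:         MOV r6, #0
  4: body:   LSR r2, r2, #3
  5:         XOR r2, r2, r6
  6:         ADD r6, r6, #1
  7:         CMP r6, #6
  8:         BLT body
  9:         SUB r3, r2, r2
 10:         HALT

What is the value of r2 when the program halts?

5

r2=2
r3=4
r6=0
r2=2>>3=0
r2=0^0=0
r6=0+1=1
CMP r6, #6  (cmp 1,6)
BLT body: taken
r2=0>>3=0
r2=0^1=1
r6=1+1=2
CMP r6, #6  (cmp 2,6)
BLT body: taken
r2=1>>3=0
r2=0^2=2
r6=2+1=3
CMP r6, #6  (cmp 3,6)
BLT body: taken
r2=2>>3=0
r2=0^3=3
r6=3+1=4
CMP r6, #6  (cmp 4,6)
BLT body: taken
r2=3>>3=0
r2=0^4=4
r6=4+1=5
CMP r6, #6  (cmp 5,6)
BLT body: taken
r2=4>>3=0
r2=0^5=5
r6=5+1=6
CMP r6, #6  (cmp 6,6)
BLT body: not taken
r3=5-5=0
halt.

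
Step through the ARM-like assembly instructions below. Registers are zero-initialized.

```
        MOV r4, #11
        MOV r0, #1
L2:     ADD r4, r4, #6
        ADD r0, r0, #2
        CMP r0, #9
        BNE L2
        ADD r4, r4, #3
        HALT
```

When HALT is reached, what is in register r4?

r4=11
r0=1
r4=11+6=17
r0=1+2=3
CMP r0, #9  (cmp 3,9)
BNE L2: taken
r4=17+6=23
r0=3+2=5
CMP r0, #9  (cmp 5,9)
BNE L2: taken
r4=23+6=29
r0=5+2=7
CMP r0, #9  (cmp 7,9)
BNE L2: taken
r4=29+6=35
r0=7+2=9
CMP r0, #9  (cmp 9,9)
BNE L2: not taken
r4=35+3=38
halt.

38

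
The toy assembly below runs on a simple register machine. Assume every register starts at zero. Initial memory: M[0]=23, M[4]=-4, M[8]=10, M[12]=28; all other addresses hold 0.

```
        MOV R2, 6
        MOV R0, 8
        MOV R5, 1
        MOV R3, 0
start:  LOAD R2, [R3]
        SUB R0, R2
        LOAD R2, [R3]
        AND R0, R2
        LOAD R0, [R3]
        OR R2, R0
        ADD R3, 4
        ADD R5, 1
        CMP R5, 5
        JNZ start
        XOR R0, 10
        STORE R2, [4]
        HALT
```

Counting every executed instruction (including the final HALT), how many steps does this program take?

47

R2=6
R0=8
R5=1
R3=0
R2=M[0]=23
R0=8-23=-15
R2=M[0]=23
R0=(-15)&23=17
R0=M[0]=23
R2=23|23=23
R3=0+4=4
R5=1+1=2
CMP R5, 5  (cmp 2,5)
JNZ start: taken
R2=M[4]=-4
R0=23-(-4)=27
R2=M[4]=-4
R0=27&(-4)=24
R0=M[4]=-4
R2=(-4)|(-4)=-4
R3=4+4=8
R5=2+1=3
CMP R5, 5  (cmp 3,5)
JNZ start: taken
R2=M[8]=10
R0=(-4)-10=-14
R2=M[8]=10
R0=(-14)&10=2
R0=M[8]=10
R2=10|10=10
R3=8+4=12
R5=3+1=4
CMP R5, 5  (cmp 4,5)
JNZ start: taken
R2=M[12]=28
R0=10-28=-18
R2=M[12]=28
R0=(-18)&28=12
R0=M[12]=28
R2=28|28=28
R3=12+4=16
R5=4+1=5
CMP R5, 5  (cmp 5,5)
JNZ start: not taken
R0=28^10=22
STORE R2, [4] → M[4]=28
halt.
Total executed instructions: 47.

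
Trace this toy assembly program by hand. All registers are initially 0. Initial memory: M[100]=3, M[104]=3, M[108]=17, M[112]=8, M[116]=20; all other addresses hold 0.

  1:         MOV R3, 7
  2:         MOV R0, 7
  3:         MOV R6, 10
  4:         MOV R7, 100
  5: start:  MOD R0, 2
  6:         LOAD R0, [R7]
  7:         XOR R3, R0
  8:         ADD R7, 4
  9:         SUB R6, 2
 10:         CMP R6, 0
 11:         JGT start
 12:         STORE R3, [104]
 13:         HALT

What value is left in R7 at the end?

R3=7
R0=7
R6=10
R7=100
R0=7%2=1
R0=M[100]=3
R3=7^3=4
R7=100+4=104
R6=10-2=8
CMP R6, 0  (cmp 8,0)
JGT start: taken
R0=3%2=1
R0=M[104]=3
R3=4^3=7
R7=104+4=108
R6=8-2=6
CMP R6, 0  (cmp 6,0)
JGT start: taken
R0=3%2=1
R0=M[108]=17
R3=7^17=22
R7=108+4=112
R6=6-2=4
CMP R6, 0  (cmp 4,0)
JGT start: taken
R0=17%2=1
R0=M[112]=8
R3=22^8=30
R7=112+4=116
R6=4-2=2
CMP R6, 0  (cmp 2,0)
JGT start: taken
R0=8%2=0
R0=M[116]=20
R3=30^20=10
R7=116+4=120
R6=2-2=0
CMP R6, 0  (cmp 0,0)
JGT start: not taken
STORE R3, [104] → M[104]=10
halt.

120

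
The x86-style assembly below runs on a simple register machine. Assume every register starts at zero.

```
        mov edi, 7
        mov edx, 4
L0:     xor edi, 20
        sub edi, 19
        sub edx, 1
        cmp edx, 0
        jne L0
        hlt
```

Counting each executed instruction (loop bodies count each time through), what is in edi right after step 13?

edi=7
edx=4
edi=7^20=19
edi=19-19=0
edx=4-1=3
cmp edx, 0  (cmp 3,0)
jne L0: taken
edi=0^20=20
edi=20-19=1
edx=3-1=2
cmp edx, 0  (cmp 2,0)
jne L0: taken
edi=1^20=21
After step 13: edi = 21.

21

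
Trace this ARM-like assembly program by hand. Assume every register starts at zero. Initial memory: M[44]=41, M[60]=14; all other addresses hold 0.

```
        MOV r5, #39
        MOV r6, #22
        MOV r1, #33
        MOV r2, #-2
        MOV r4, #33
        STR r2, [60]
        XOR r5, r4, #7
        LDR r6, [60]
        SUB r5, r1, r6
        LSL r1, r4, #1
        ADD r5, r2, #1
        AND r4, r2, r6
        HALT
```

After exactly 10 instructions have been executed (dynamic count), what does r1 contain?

66

after MOV r5, #39: r5=39
after MOV r6, #22: r6=22
after MOV r1, #33: r1=33
after MOV r2, #-2: r2=-2
after MOV r4, #33: r4=33
STR r2, [60] → M[60]=-2
after XOR r5, r4, #7: r5=33^7=38
after LDR r6, [60]: r6=M[60]=-2
after SUB r5, r1, r6: r5=33-(-2)=35
after LSL r1, r4, #1: r1=33<<1=66
After step 10: r1 = 66.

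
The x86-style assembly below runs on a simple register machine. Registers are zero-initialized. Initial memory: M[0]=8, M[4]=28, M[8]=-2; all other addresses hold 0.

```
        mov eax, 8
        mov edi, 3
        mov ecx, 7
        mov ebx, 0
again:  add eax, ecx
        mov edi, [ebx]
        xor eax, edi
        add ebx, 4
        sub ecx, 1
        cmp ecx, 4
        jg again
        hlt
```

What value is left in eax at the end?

-24

mov eax, 8 → eax=8
mov edi, 3 → edi=3
mov ecx, 7 → ecx=7
mov ebx, 0 → ebx=0
add eax, ecx → eax=8+7=15
mov edi, [ebx] → edi=M[0]=8
xor eax, edi → eax=15^8=7
add ebx, 4 → ebx=0+4=4
sub ecx, 1 → ecx=7-1=6
cmp ecx, 4  (cmp 6,4)
jg again: taken
add eax, ecx → eax=7+6=13
mov edi, [ebx] → edi=M[4]=28
xor eax, edi → eax=13^28=17
add ebx, 4 → ebx=4+4=8
sub ecx, 1 → ecx=6-1=5
cmp ecx, 4  (cmp 5,4)
jg again: taken
add eax, ecx → eax=17+5=22
mov edi, [ebx] → edi=M[8]=-2
xor eax, edi → eax=22^(-2)=-24
add ebx, 4 → ebx=8+4=12
sub ecx, 1 → ecx=5-1=4
cmp ecx, 4  (cmp 4,4)
jg again: not taken
halt.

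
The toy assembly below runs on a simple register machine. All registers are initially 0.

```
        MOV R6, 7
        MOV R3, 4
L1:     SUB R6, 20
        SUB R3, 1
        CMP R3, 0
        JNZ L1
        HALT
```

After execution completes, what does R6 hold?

after MOV R6, 7: R6=7
after MOV R3, 4: R3=4
after SUB R6, 20: R6=7-20=-13
after SUB R3, 1: R3=4-1=3
CMP R3, 0  (cmp 3,0)
JNZ L1: taken
after SUB R6, 20: R6=(-13)-20=-33
after SUB R3, 1: R3=3-1=2
CMP R3, 0  (cmp 2,0)
JNZ L1: taken
after SUB R6, 20: R6=(-33)-20=-53
after SUB R3, 1: R3=2-1=1
CMP R3, 0  (cmp 1,0)
JNZ L1: taken
after SUB R6, 20: R6=(-53)-20=-73
after SUB R3, 1: R3=1-1=0
CMP R3, 0  (cmp 0,0)
JNZ L1: not taken
halt.

-73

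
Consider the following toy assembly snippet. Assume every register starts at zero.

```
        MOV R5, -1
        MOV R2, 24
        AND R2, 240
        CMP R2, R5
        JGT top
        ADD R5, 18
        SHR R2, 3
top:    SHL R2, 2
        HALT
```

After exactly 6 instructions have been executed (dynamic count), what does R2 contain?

64

after MOV R5, -1: R5=-1
after MOV R2, 24: R2=24
after AND R2, 240: R2=24&240=16
CMP R2, R5  (cmp 16,-1)
JGT top: taken
after SHL R2, 2: R2=16<<2=64
After step 6: R2 = 64.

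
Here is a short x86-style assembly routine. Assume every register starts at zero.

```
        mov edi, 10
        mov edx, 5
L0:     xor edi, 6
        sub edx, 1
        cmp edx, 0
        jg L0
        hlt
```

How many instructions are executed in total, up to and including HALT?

edi=10
edx=5
edi=10^6=12
edx=5-1=4
cmp edx, 0  (cmp 4,0)
jg L0: taken
edi=12^6=10
edx=4-1=3
cmp edx, 0  (cmp 3,0)
jg L0: taken
edi=10^6=12
edx=3-1=2
cmp edx, 0  (cmp 2,0)
jg L0: taken
edi=12^6=10
edx=2-1=1
cmp edx, 0  (cmp 1,0)
jg L0: taken
edi=10^6=12
edx=1-1=0
cmp edx, 0  (cmp 0,0)
jg L0: not taken
halt.
Total executed instructions: 23.

23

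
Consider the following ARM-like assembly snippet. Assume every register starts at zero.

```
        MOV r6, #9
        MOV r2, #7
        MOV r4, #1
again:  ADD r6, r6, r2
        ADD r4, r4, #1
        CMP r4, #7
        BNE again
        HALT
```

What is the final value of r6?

51

after MOV r6, #9: r6=9
after MOV r2, #7: r2=7
after MOV r4, #1: r4=1
after ADD r6, r6, r2: r6=9+7=16
after ADD r4, r4, #1: r4=1+1=2
CMP r4, #7  (cmp 2,7)
BNE again: taken
after ADD r6, r6, r2: r6=16+7=23
after ADD r4, r4, #1: r4=2+1=3
CMP r4, #7  (cmp 3,7)
BNE again: taken
after ADD r6, r6, r2: r6=23+7=30
after ADD r4, r4, #1: r4=3+1=4
CMP r4, #7  (cmp 4,7)
BNE again: taken
after ADD r6, r6, r2: r6=30+7=37
after ADD r4, r4, #1: r4=4+1=5
CMP r4, #7  (cmp 5,7)
BNE again: taken
after ADD r6, r6, r2: r6=37+7=44
after ADD r4, r4, #1: r4=5+1=6
CMP r4, #7  (cmp 6,7)
BNE again: taken
after ADD r6, r6, r2: r6=44+7=51
after ADD r4, r4, #1: r4=6+1=7
CMP r4, #7  (cmp 7,7)
BNE again: not taken
halt.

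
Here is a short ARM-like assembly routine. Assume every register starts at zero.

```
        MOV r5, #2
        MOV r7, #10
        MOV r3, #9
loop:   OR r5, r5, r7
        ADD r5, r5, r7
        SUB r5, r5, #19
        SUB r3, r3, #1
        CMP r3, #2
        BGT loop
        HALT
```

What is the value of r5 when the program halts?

after MOV r5, #2: r5=2
after MOV r7, #10: r7=10
after MOV r3, #9: r3=9
after OR r5, r5, r7: r5=2|10=10
after ADD r5, r5, r7: r5=10+10=20
after SUB r5, r5, #19: r5=20-19=1
after SUB r3, r3, #1: r3=9-1=8
CMP r3, #2  (cmp 8,2)
BGT loop: taken
after OR r5, r5, r7: r5=1|10=11
after ADD r5, r5, r7: r5=11+10=21
after SUB r5, r5, #19: r5=21-19=2
after SUB r3, r3, #1: r3=8-1=7
CMP r3, #2  (cmp 7,2)
BGT loop: taken
after OR r5, r5, r7: r5=2|10=10
after ADD r5, r5, r7: r5=10+10=20
after SUB r5, r5, #19: r5=20-19=1
after SUB r3, r3, #1: r3=7-1=6
CMP r3, #2  (cmp 6,2)
BGT loop: taken
after OR r5, r5, r7: r5=1|10=11
after ADD r5, r5, r7: r5=11+10=21
after SUB r5, r5, #19: r5=21-19=2
after SUB r3, r3, #1: r3=6-1=5
CMP r3, #2  (cmp 5,2)
BGT loop: taken
after OR r5, r5, r7: r5=2|10=10
after ADD r5, r5, r7: r5=10+10=20
after SUB r5, r5, #19: r5=20-19=1
after SUB r3, r3, #1: r3=5-1=4
CMP r3, #2  (cmp 4,2)
BGT loop: taken
after OR r5, r5, r7: r5=1|10=11
after ADD r5, r5, r7: r5=11+10=21
after SUB r5, r5, #19: r5=21-19=2
after SUB r3, r3, #1: r3=4-1=3
CMP r3, #2  (cmp 3,2)
BGT loop: taken
after OR r5, r5, r7: r5=2|10=10
after ADD r5, r5, r7: r5=10+10=20
after SUB r5, r5, #19: r5=20-19=1
after SUB r3, r3, #1: r3=3-1=2
CMP r3, #2  (cmp 2,2)
BGT loop: not taken
halt.

1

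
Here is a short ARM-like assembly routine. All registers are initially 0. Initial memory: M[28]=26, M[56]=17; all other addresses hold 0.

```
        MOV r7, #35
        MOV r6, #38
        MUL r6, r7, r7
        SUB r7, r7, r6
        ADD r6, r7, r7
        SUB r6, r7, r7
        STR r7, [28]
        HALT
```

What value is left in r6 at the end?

MOV r7, #35 → r7=35
MOV r6, #38 → r6=38
MUL r6, r7, r7 → r6=35*35=1225
SUB r7, r7, r6 → r7=35-1225=-1190
ADD r6, r7, r7 → r6=(-1190)+(-1190)=-2380
SUB r6, r7, r7 → r6=(-1190)-(-1190)=0
STR r7, [28] → M[28]=-1190
halt.

0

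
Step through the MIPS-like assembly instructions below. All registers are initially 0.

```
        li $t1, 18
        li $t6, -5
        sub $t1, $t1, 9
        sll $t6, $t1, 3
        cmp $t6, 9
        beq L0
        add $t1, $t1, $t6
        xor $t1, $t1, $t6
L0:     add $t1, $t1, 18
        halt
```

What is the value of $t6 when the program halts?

72

after li $t1, 18: $t1=18
after li $t6, -5: $t6=-5
after sub $t1, $t1, 9: $t1=18-9=9
after sll $t6, $t1, 3: $t6=9<<3=72
cmp $t6, 9  (cmp 72,9)
beq L0: not taken
after add $t1, $t1, $t6: $t1=9+72=81
after xor $t1, $t1, $t6: $t1=81^72=25
after add $t1, $t1, 18: $t1=25+18=43
halt.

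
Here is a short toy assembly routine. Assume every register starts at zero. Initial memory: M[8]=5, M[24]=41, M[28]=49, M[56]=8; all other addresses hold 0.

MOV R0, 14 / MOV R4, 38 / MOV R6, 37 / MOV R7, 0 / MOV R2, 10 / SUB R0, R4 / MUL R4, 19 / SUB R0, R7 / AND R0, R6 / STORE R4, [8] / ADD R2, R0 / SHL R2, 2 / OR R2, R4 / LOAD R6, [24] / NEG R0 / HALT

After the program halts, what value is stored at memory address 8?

R0=14
R4=38
R6=37
R7=0
R2=10
R0=14-38=-24
R4=38*19=722
R0=(-24)-0=-24
R0=(-24)&37=32
STORE R4, [8] → M[8]=722
R2=10+32=42
R2=42<<2=168
R2=168|722=762
R6=M[24]=41
R0=-(32)=-32
halt.

722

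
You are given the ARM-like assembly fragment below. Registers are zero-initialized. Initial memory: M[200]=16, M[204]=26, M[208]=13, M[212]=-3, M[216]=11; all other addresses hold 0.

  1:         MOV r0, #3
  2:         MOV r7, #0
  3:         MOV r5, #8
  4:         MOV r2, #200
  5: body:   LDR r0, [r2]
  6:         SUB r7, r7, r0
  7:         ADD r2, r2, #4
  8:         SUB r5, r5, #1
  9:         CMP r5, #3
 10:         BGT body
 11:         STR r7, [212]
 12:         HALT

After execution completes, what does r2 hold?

after MOV r0, #3: r0=3
after MOV r7, #0: r7=0
after MOV r5, #8: r5=8
after MOV r2, #200: r2=200
after LDR r0, [r2]: r0=M[200]=16
after SUB r7, r7, r0: r7=0-16=-16
after ADD r2, r2, #4: r2=200+4=204
after SUB r5, r5, #1: r5=8-1=7
CMP r5, #3  (cmp 7,3)
BGT body: taken
after LDR r0, [r2]: r0=M[204]=26
after SUB r7, r7, r0: r7=(-16)-26=-42
after ADD r2, r2, #4: r2=204+4=208
after SUB r5, r5, #1: r5=7-1=6
CMP r5, #3  (cmp 6,3)
BGT body: taken
after LDR r0, [r2]: r0=M[208]=13
after SUB r7, r7, r0: r7=(-42)-13=-55
after ADD r2, r2, #4: r2=208+4=212
after SUB r5, r5, #1: r5=6-1=5
CMP r5, #3  (cmp 5,3)
BGT body: taken
after LDR r0, [r2]: r0=M[212]=-3
after SUB r7, r7, r0: r7=(-55)-(-3)=-52
after ADD r2, r2, #4: r2=212+4=216
after SUB r5, r5, #1: r5=5-1=4
CMP r5, #3  (cmp 4,3)
BGT body: taken
after LDR r0, [r2]: r0=M[216]=11
after SUB r7, r7, r0: r7=(-52)-11=-63
after ADD r2, r2, #4: r2=216+4=220
after SUB r5, r5, #1: r5=4-1=3
CMP r5, #3  (cmp 3,3)
BGT body: not taken
STR r7, [212] → M[212]=-63
halt.

220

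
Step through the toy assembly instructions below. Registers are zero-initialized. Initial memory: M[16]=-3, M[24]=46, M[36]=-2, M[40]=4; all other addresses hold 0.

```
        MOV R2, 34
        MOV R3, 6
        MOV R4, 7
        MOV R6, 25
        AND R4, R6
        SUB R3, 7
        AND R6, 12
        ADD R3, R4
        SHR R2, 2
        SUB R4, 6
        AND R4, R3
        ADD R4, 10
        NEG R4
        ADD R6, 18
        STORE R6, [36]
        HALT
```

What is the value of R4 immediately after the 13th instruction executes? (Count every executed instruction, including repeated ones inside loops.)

MOV R2, 34 → R2=34
MOV R3, 6 → R3=6
MOV R4, 7 → R4=7
MOV R6, 25 → R6=25
AND R4, R6 → R4=7&25=1
SUB R3, 7 → R3=6-7=-1
AND R6, 12 → R6=25&12=8
ADD R3, R4 → R3=(-1)+1=0
SHR R2, 2 → R2=34>>2=8
SUB R4, 6 → R4=1-6=-5
AND R4, R3 → R4=(-5)&0=0
ADD R4, 10 → R4=0+10=10
NEG R4 → R4=-(10)=-10
After step 13: R4 = -10.

-10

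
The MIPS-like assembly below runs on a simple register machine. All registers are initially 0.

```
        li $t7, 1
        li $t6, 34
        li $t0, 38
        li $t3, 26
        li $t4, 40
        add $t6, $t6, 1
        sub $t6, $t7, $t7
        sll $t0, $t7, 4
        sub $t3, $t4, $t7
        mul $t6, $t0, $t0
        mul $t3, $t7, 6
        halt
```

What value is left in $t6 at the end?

li $t7, 1 → $t7=1
li $t6, 34 → $t6=34
li $t0, 38 → $t0=38
li $t3, 26 → $t3=26
li $t4, 40 → $t4=40
add $t6, $t6, 1 → $t6=34+1=35
sub $t6, $t7, $t7 → $t6=1-1=0
sll $t0, $t7, 4 → $t0=1<<4=16
sub $t3, $t4, $t7 → $t3=40-1=39
mul $t6, $t0, $t0 → $t6=16*16=256
mul $t3, $t7, 6 → $t3=1*6=6
halt.

256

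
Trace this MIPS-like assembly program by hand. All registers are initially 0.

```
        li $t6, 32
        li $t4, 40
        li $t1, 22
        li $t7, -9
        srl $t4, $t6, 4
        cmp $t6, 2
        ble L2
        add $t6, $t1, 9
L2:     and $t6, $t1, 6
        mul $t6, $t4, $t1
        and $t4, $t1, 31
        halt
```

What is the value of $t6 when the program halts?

after li $t6, 32: $t6=32
after li $t4, 40: $t4=40
after li $t1, 22: $t1=22
after li $t7, -9: $t7=-9
after srl $t4, $t6, 4: $t4=32>>4=2
cmp $t6, 2  (cmp 32,2)
ble L2: not taken
after add $t6, $t1, 9: $t6=22+9=31
after and $t6, $t1, 6: $t6=22&6=6
after mul $t6, $t4, $t1: $t6=2*22=44
after and $t4, $t1, 31: $t4=22&31=22
halt.

44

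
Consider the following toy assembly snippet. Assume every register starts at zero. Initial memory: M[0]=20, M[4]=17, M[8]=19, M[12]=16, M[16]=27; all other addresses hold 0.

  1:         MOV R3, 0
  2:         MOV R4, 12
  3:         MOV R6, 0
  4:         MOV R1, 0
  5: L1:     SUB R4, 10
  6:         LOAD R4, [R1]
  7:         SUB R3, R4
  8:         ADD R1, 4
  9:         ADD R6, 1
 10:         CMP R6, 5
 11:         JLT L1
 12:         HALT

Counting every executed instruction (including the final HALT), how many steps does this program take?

MOV R3, 0 → R3=0
MOV R4, 12 → R4=12
MOV R6, 0 → R6=0
MOV R1, 0 → R1=0
SUB R4, 10 → R4=12-10=2
LOAD R4, [R1] → R4=M[0]=20
SUB R3, R4 → R3=0-20=-20
ADD R1, 4 → R1=0+4=4
ADD R6, 1 → R6=0+1=1
CMP R6, 5  (cmp 1,5)
JLT L1: taken
SUB R4, 10 → R4=20-10=10
LOAD R4, [R1] → R4=M[4]=17
SUB R3, R4 → R3=(-20)-17=-37
ADD R1, 4 → R1=4+4=8
ADD R6, 1 → R6=1+1=2
CMP R6, 5  (cmp 2,5)
JLT L1: taken
SUB R4, 10 → R4=17-10=7
LOAD R4, [R1] → R4=M[8]=19
SUB R3, R4 → R3=(-37)-19=-56
ADD R1, 4 → R1=8+4=12
ADD R6, 1 → R6=2+1=3
CMP R6, 5  (cmp 3,5)
JLT L1: taken
SUB R4, 10 → R4=19-10=9
LOAD R4, [R1] → R4=M[12]=16
SUB R3, R4 → R3=(-56)-16=-72
ADD R1, 4 → R1=12+4=16
ADD R6, 1 → R6=3+1=4
CMP R6, 5  (cmp 4,5)
JLT L1: taken
SUB R4, 10 → R4=16-10=6
LOAD R4, [R1] → R4=M[16]=27
SUB R3, R4 → R3=(-72)-27=-99
ADD R1, 4 → R1=16+4=20
ADD R6, 1 → R6=4+1=5
CMP R6, 5  (cmp 5,5)
JLT L1: not taken
halt.
Total executed instructions: 40.

40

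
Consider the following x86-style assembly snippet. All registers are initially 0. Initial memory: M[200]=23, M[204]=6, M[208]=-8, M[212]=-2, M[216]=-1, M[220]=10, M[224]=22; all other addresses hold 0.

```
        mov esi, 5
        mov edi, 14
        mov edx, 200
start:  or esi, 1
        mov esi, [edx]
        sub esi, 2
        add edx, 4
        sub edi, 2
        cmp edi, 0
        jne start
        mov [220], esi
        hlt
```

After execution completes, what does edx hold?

228

mov esi, 5 → esi=5
mov edi, 14 → edi=14
mov edx, 200 → edx=200
or esi, 1 → esi=5|1=5
mov esi, [edx] → esi=M[200]=23
sub esi, 2 → esi=23-2=21
add edx, 4 → edx=200+4=204
sub edi, 2 → edi=14-2=12
cmp edi, 0  (cmp 12,0)
jne start: taken
or esi, 1 → esi=21|1=21
mov esi, [edx] → esi=M[204]=6
sub esi, 2 → esi=6-2=4
add edx, 4 → edx=204+4=208
sub edi, 2 → edi=12-2=10
cmp edi, 0  (cmp 10,0)
jne start: taken
or esi, 1 → esi=4|1=5
mov esi, [edx] → esi=M[208]=-8
sub esi, 2 → esi=(-8)-2=-10
add edx, 4 → edx=208+4=212
sub edi, 2 → edi=10-2=8
cmp edi, 0  (cmp 8,0)
jne start: taken
or esi, 1 → esi=(-10)|1=-9
mov esi, [edx] → esi=M[212]=-2
sub esi, 2 → esi=(-2)-2=-4
add edx, 4 → edx=212+4=216
sub edi, 2 → edi=8-2=6
cmp edi, 0  (cmp 6,0)
jne start: taken
or esi, 1 → esi=(-4)|1=-3
mov esi, [edx] → esi=M[216]=-1
sub esi, 2 → esi=(-1)-2=-3
add edx, 4 → edx=216+4=220
sub edi, 2 → edi=6-2=4
cmp edi, 0  (cmp 4,0)
jne start: taken
or esi, 1 → esi=(-3)|1=-3
mov esi, [edx] → esi=M[220]=10
sub esi, 2 → esi=10-2=8
add edx, 4 → edx=220+4=224
sub edi, 2 → edi=4-2=2
cmp edi, 0  (cmp 2,0)
jne start: taken
or esi, 1 → esi=8|1=9
mov esi, [edx] → esi=M[224]=22
sub esi, 2 → esi=22-2=20
add edx, 4 → edx=224+4=228
sub edi, 2 → edi=2-2=0
cmp edi, 0  (cmp 0,0)
jne start: not taken
mov [220], esi → M[220]=20
halt.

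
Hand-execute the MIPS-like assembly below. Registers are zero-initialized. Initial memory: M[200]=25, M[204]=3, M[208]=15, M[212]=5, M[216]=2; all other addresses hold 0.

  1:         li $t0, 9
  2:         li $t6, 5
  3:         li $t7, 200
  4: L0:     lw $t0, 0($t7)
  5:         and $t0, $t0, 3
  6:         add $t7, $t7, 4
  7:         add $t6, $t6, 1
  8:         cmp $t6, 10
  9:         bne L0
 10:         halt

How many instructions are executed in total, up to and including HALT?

$t0=9
$t6=5
$t7=200
$t0=M[200]=25
$t0=25&3=1
$t7=200+4=204
$t6=5+1=6
cmp $t6, 10  (cmp 6,10)
bne L0: taken
$t0=M[204]=3
$t0=3&3=3
$t7=204+4=208
$t6=6+1=7
cmp $t6, 10  (cmp 7,10)
bne L0: taken
$t0=M[208]=15
$t0=15&3=3
$t7=208+4=212
$t6=7+1=8
cmp $t6, 10  (cmp 8,10)
bne L0: taken
$t0=M[212]=5
$t0=5&3=1
$t7=212+4=216
$t6=8+1=9
cmp $t6, 10  (cmp 9,10)
bne L0: taken
$t0=M[216]=2
$t0=2&3=2
$t7=216+4=220
$t6=9+1=10
cmp $t6, 10  (cmp 10,10)
bne L0: not taken
halt.
Total executed instructions: 34.

34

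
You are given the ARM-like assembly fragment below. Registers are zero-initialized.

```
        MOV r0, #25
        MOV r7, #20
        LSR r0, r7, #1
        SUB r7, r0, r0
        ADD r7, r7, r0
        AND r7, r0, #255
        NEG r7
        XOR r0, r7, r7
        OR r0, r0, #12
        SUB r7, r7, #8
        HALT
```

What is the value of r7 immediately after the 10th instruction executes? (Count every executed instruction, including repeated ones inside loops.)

after MOV r0, #25: r0=25
after MOV r7, #20: r7=20
after LSR r0, r7, #1: r0=20>>1=10
after SUB r7, r0, r0: r7=10-10=0
after ADD r7, r7, r0: r7=0+10=10
after AND r7, r0, #255: r7=10&255=10
after NEG r7: r7=-(10)=-10
after XOR r0, r7, r7: r0=(-10)^(-10)=0
after OR r0, r0, #12: r0=0|12=12
after SUB r7, r7, #8: r7=(-10)-8=-18
After step 10: r7 = -18.

-18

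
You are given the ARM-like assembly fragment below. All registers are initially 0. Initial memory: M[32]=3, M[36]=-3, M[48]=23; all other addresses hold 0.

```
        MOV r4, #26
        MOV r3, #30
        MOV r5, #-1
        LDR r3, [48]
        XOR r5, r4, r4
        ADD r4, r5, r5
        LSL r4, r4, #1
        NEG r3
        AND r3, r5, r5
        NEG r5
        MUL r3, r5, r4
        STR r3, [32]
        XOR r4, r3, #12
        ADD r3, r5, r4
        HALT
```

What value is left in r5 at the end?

r4=26
r3=30
r5=-1
r3=M[48]=23
r5=26^26=0
r4=0+0=0
r4=0<<1=0
r3=-(23)=-23
r3=0&0=0
r5=-(0)=0
r3=0*0=0
STR r3, [32] → M[32]=0
r4=0^12=12
r3=0+12=12
halt.

0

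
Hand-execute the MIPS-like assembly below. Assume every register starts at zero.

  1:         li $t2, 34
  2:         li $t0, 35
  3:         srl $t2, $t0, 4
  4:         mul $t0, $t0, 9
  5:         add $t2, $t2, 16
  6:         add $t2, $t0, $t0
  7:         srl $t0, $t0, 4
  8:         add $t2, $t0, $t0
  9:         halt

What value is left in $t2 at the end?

after li $t2, 34: $t2=34
after li $t0, 35: $t0=35
after srl $t2, $t0, 4: $t2=35>>4=2
after mul $t0, $t0, 9: $t0=35*9=315
after add $t2, $t2, 16: $t2=2+16=18
after add $t2, $t0, $t0: $t2=315+315=630
after srl $t0, $t0, 4: $t0=315>>4=19
after add $t2, $t0, $t0: $t2=19+19=38
halt.

38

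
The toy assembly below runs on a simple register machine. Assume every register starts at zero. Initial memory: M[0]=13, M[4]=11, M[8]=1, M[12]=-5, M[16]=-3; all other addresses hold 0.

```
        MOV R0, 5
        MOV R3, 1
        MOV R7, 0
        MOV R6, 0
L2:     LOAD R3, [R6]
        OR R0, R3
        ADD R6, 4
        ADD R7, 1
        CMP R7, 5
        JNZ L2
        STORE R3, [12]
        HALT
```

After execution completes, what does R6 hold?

R0=5
R3=1
R7=0
R6=0
R3=M[0]=13
R0=5|13=13
R6=0+4=4
R7=0+1=1
CMP R7, 5  (cmp 1,5)
JNZ L2: taken
R3=M[4]=11
R0=13|11=15
R6=4+4=8
R7=1+1=2
CMP R7, 5  (cmp 2,5)
JNZ L2: taken
R3=M[8]=1
R0=15|1=15
R6=8+4=12
R7=2+1=3
CMP R7, 5  (cmp 3,5)
JNZ L2: taken
R3=M[12]=-5
R0=15|(-5)=-1
R6=12+4=16
R7=3+1=4
CMP R7, 5  (cmp 4,5)
JNZ L2: taken
R3=M[16]=-3
R0=(-1)|(-3)=-1
R6=16+4=20
R7=4+1=5
CMP R7, 5  (cmp 5,5)
JNZ L2: not taken
STORE R3, [12] → M[12]=-3
halt.

20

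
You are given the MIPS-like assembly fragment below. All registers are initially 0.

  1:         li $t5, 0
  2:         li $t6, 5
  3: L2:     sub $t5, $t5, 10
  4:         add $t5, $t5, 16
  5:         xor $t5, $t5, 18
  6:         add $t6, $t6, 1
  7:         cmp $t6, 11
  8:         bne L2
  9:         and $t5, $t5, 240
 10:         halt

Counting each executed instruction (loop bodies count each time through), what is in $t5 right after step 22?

$t5=0
$t6=5
$t5=0-10=-10
$t5=(-10)+16=6
$t5=6^18=20
$t6=5+1=6
cmp $t6, 11  (cmp 6,11)
bne L2: taken
$t5=20-10=10
$t5=10+16=26
$t5=26^18=8
$t6=6+1=7
cmp $t6, 11  (cmp 7,11)
bne L2: taken
$t5=8-10=-2
$t5=(-2)+16=14
$t5=14^18=28
$t6=7+1=8
cmp $t6, 11  (cmp 8,11)
bne L2: taken
$t5=28-10=18
$t5=18+16=34
After step 22: $t5 = 34.

34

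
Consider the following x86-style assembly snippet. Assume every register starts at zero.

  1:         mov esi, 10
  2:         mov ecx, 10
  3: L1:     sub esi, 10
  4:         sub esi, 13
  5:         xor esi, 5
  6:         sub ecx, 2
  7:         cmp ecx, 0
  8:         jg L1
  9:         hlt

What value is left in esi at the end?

-106

esi=10
ecx=10
esi=10-10=0
esi=0-13=-13
esi=(-13)^5=-10
ecx=10-2=8
cmp ecx, 0  (cmp 8,0)
jg L1: taken
esi=(-10)-10=-20
esi=(-20)-13=-33
esi=(-33)^5=-38
ecx=8-2=6
cmp ecx, 0  (cmp 6,0)
jg L1: taken
esi=(-38)-10=-48
esi=(-48)-13=-61
esi=(-61)^5=-58
ecx=6-2=4
cmp ecx, 0  (cmp 4,0)
jg L1: taken
esi=(-58)-10=-68
esi=(-68)-13=-81
esi=(-81)^5=-86
ecx=4-2=2
cmp ecx, 0  (cmp 2,0)
jg L1: taken
esi=(-86)-10=-96
esi=(-96)-13=-109
esi=(-109)^5=-106
ecx=2-2=0
cmp ecx, 0  (cmp 0,0)
jg L1: not taken
halt.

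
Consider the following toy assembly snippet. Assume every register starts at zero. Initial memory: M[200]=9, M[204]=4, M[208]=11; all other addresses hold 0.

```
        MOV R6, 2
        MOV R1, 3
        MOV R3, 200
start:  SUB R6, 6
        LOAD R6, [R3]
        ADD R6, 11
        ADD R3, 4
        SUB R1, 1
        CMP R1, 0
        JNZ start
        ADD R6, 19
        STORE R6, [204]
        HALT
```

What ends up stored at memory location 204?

after MOV R6, 2: R6=2
after MOV R1, 3: R1=3
after MOV R3, 200: R3=200
after SUB R6, 6: R6=2-6=-4
after LOAD R6, [R3]: R6=M[200]=9
after ADD R6, 11: R6=9+11=20
after ADD R3, 4: R3=200+4=204
after SUB R1, 1: R1=3-1=2
CMP R1, 0  (cmp 2,0)
JNZ start: taken
after SUB R6, 6: R6=20-6=14
after LOAD R6, [R3]: R6=M[204]=4
after ADD R6, 11: R6=4+11=15
after ADD R3, 4: R3=204+4=208
after SUB R1, 1: R1=2-1=1
CMP R1, 0  (cmp 1,0)
JNZ start: taken
after SUB R6, 6: R6=15-6=9
after LOAD R6, [R3]: R6=M[208]=11
after ADD R6, 11: R6=11+11=22
after ADD R3, 4: R3=208+4=212
after SUB R1, 1: R1=1-1=0
CMP R1, 0  (cmp 0,0)
JNZ start: not taken
after ADD R6, 19: R6=22+19=41
STORE R6, [204] → M[204]=41
halt.

41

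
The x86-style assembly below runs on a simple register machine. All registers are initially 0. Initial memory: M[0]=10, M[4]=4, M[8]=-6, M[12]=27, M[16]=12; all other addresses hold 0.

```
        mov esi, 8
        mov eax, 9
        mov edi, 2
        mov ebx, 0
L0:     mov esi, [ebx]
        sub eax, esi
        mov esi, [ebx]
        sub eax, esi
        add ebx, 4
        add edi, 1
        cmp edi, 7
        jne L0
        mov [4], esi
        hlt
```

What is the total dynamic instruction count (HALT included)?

mov esi, 8 → esi=8
mov eax, 9 → eax=9
mov edi, 2 → edi=2
mov ebx, 0 → ebx=0
mov esi, [ebx] → esi=M[0]=10
sub eax, esi → eax=9-10=-1
mov esi, [ebx] → esi=M[0]=10
sub eax, esi → eax=(-1)-10=-11
add ebx, 4 → ebx=0+4=4
add edi, 1 → edi=2+1=3
cmp edi, 7  (cmp 3,7)
jne L0: taken
mov esi, [ebx] → esi=M[4]=4
sub eax, esi → eax=(-11)-4=-15
mov esi, [ebx] → esi=M[4]=4
sub eax, esi → eax=(-15)-4=-19
add ebx, 4 → ebx=4+4=8
add edi, 1 → edi=3+1=4
cmp edi, 7  (cmp 4,7)
jne L0: taken
mov esi, [ebx] → esi=M[8]=-6
sub eax, esi → eax=(-19)-(-6)=-13
mov esi, [ebx] → esi=M[8]=-6
sub eax, esi → eax=(-13)-(-6)=-7
add ebx, 4 → ebx=8+4=12
add edi, 1 → edi=4+1=5
cmp edi, 7  (cmp 5,7)
jne L0: taken
mov esi, [ebx] → esi=M[12]=27
sub eax, esi → eax=(-7)-27=-34
mov esi, [ebx] → esi=M[12]=27
sub eax, esi → eax=(-34)-27=-61
add ebx, 4 → ebx=12+4=16
add edi, 1 → edi=5+1=6
cmp edi, 7  (cmp 6,7)
jne L0: taken
mov esi, [ebx] → esi=M[16]=12
sub eax, esi → eax=(-61)-12=-73
mov esi, [ebx] → esi=M[16]=12
sub eax, esi → eax=(-73)-12=-85
add ebx, 4 → ebx=16+4=20
add edi, 1 → edi=6+1=7
cmp edi, 7  (cmp 7,7)
jne L0: not taken
mov [4], esi → M[4]=12
halt.
Total executed instructions: 46.

46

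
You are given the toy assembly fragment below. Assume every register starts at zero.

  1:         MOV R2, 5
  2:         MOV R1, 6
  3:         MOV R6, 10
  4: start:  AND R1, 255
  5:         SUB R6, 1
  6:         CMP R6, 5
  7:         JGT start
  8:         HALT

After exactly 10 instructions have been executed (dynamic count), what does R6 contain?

R2=5
R1=6
R6=10
R1=6&255=6
R6=10-1=9
CMP R6, 5  (cmp 9,5)
JGT start: taken
R1=6&255=6
R6=9-1=8
CMP R6, 5  (cmp 8,5)
After step 10: R6 = 8.

8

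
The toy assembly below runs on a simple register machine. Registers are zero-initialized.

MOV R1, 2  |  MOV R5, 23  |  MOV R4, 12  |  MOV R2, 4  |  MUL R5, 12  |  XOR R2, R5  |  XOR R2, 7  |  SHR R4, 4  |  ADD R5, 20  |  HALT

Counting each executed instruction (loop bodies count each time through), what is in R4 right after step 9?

0

MOV R1, 2 → R1=2
MOV R5, 23 → R5=23
MOV R4, 12 → R4=12
MOV R2, 4 → R2=4
MUL R5, 12 → R5=23*12=276
XOR R2, R5 → R2=4^276=272
XOR R2, 7 → R2=272^7=279
SHR R4, 4 → R4=12>>4=0
ADD R5, 20 → R5=276+20=296
After step 9: R4 = 0.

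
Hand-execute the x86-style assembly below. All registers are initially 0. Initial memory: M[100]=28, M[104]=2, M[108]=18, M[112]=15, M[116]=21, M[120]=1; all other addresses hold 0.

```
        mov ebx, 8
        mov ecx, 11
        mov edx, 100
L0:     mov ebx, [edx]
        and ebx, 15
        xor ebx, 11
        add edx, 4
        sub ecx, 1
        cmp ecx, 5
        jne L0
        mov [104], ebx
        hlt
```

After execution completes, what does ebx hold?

mov ebx, 8 → ebx=8
mov ecx, 11 → ecx=11
mov edx, 100 → edx=100
mov ebx, [edx] → ebx=M[100]=28
and ebx, 15 → ebx=28&15=12
xor ebx, 11 → ebx=12^11=7
add edx, 4 → edx=100+4=104
sub ecx, 1 → ecx=11-1=10
cmp ecx, 5  (cmp 10,5)
jne L0: taken
mov ebx, [edx] → ebx=M[104]=2
and ebx, 15 → ebx=2&15=2
xor ebx, 11 → ebx=2^11=9
add edx, 4 → edx=104+4=108
sub ecx, 1 → ecx=10-1=9
cmp ecx, 5  (cmp 9,5)
jne L0: taken
mov ebx, [edx] → ebx=M[108]=18
and ebx, 15 → ebx=18&15=2
xor ebx, 11 → ebx=2^11=9
add edx, 4 → edx=108+4=112
sub ecx, 1 → ecx=9-1=8
cmp ecx, 5  (cmp 8,5)
jne L0: taken
mov ebx, [edx] → ebx=M[112]=15
and ebx, 15 → ebx=15&15=15
xor ebx, 11 → ebx=15^11=4
add edx, 4 → edx=112+4=116
sub ecx, 1 → ecx=8-1=7
cmp ecx, 5  (cmp 7,5)
jne L0: taken
mov ebx, [edx] → ebx=M[116]=21
and ebx, 15 → ebx=21&15=5
xor ebx, 11 → ebx=5^11=14
add edx, 4 → edx=116+4=120
sub ecx, 1 → ecx=7-1=6
cmp ecx, 5  (cmp 6,5)
jne L0: taken
mov ebx, [edx] → ebx=M[120]=1
and ebx, 15 → ebx=1&15=1
xor ebx, 11 → ebx=1^11=10
add edx, 4 → edx=120+4=124
sub ecx, 1 → ecx=6-1=5
cmp ecx, 5  (cmp 5,5)
jne L0: not taken
mov [104], ebx → M[104]=10
halt.

10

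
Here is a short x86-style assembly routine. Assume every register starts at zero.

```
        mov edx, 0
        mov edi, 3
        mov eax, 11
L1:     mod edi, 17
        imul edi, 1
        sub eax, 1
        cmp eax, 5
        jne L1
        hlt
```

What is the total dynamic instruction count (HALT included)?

34

mov edx, 0 → edx=0
mov edi, 3 → edi=3
mov eax, 11 → eax=11
mod edi, 17 → edi=3%17=3
imul edi, 1 → edi=3*1=3
sub eax, 1 → eax=11-1=10
cmp eax, 5  (cmp 10,5)
jne L1: taken
mod edi, 17 → edi=3%17=3
imul edi, 1 → edi=3*1=3
sub eax, 1 → eax=10-1=9
cmp eax, 5  (cmp 9,5)
jne L1: taken
mod edi, 17 → edi=3%17=3
imul edi, 1 → edi=3*1=3
sub eax, 1 → eax=9-1=8
cmp eax, 5  (cmp 8,5)
jne L1: taken
mod edi, 17 → edi=3%17=3
imul edi, 1 → edi=3*1=3
sub eax, 1 → eax=8-1=7
cmp eax, 5  (cmp 7,5)
jne L1: taken
mod edi, 17 → edi=3%17=3
imul edi, 1 → edi=3*1=3
sub eax, 1 → eax=7-1=6
cmp eax, 5  (cmp 6,5)
jne L1: taken
mod edi, 17 → edi=3%17=3
imul edi, 1 → edi=3*1=3
sub eax, 1 → eax=6-1=5
cmp eax, 5  (cmp 5,5)
jne L1: not taken
halt.
Total executed instructions: 34.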